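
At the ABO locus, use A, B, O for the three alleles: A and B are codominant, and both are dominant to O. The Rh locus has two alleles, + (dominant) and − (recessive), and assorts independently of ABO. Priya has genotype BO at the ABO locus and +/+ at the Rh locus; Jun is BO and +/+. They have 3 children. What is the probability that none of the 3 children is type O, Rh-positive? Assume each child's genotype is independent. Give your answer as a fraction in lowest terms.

ABO cross BO × BO → 1/4 O, 3/4 B.
Rh cross +/+ × +/+ → 1 Rh+; so P(type O, Rh-positive) = 1/4 × 1 = 1/4 per child.
P(not type O, Rh-positive) = 3/4 for one child; (3/4)^3 = 27/64.

27/64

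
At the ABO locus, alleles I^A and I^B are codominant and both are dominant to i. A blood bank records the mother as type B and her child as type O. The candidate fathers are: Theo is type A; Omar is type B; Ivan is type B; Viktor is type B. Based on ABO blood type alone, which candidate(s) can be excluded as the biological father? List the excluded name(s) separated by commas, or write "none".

none

A candidate is excluded only if no genotype consistent with his phenotype could produce a type O child with a type B mother.
Every candidate has at least one consistent genotype combination, so none can be excluded.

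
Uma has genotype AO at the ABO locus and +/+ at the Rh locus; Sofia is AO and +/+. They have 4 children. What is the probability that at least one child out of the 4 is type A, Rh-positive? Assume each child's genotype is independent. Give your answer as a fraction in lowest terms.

ABO cross AO × AO → 1/4 O, 3/4 A.
Rh cross +/+ × +/+ → 1 Rh+; so P(type A, Rh-positive) = 3/4 × 1 = 3/4 per child.
P(none) = (1/4)^4 = 1/256; P(at least one) = 1 − 1/256 = 255/256.

255/256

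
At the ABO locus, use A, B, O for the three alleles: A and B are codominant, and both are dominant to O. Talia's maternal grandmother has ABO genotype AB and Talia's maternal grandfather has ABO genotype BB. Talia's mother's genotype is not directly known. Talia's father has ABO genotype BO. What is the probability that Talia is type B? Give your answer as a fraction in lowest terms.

3/4

Talia's mother's ABO genotype from AB × BB: 1/2 AB, 1/2 BB.
Crossing each possibility with the father BO and summing P(type B): 1/2·1/2 + 1/2·1 = 3/4.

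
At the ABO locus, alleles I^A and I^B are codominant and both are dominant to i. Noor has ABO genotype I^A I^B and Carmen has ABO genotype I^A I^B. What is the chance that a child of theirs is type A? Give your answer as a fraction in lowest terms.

1/4

ABO cross I^A I^B × I^A I^B → offspring phenotypes: 1/4 A, 1/4 B, 1/2 AB.
So P(type A) = 1/4.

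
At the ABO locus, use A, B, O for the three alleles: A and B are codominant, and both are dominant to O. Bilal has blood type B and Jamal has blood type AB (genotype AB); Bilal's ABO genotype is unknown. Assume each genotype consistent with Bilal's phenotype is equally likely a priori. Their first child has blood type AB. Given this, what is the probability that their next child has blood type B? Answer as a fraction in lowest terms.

1/2

Possible genotypes: Bilal ∈ {BB, BO}; Jamal ∈ {AB}.
Weight each parental genotype pair by prior × P(type-AB child):
  BB × AB: posterior weight 2/3; P(next child type B) = 1/2.
  BO × AB: posterior weight 1/3; P(next child type B) = 1/2.
Weighted sum = 1/2.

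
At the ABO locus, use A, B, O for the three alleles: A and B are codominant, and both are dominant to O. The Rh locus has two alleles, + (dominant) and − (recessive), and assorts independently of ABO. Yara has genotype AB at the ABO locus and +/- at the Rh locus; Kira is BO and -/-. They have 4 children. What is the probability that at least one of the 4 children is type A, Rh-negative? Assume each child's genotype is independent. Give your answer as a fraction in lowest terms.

1695/4096

ABO cross AB × BO → 1/4 A, 1/2 B, 1/4 AB.
Rh cross +/- × -/- → 1/2 Rh+, 1/2 Rh-; so P(type A, Rh-negative) = 1/4 × 1/2 = 1/8 per child.
P(none) = (7/8)^4 = 2401/4096; P(at least one) = 1 − 2401/4096 = 1695/4096.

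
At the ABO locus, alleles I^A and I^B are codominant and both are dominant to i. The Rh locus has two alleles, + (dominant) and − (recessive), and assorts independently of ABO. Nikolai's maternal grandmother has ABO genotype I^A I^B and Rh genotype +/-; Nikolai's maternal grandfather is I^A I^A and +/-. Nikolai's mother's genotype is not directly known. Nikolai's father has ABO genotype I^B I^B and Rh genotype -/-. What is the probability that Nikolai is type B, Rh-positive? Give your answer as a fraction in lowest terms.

Nikolai's mother's ABO genotype from I^A I^B × I^A I^A: 1/2 I^A I^A, 1/2 I^A I^B.
Crossing each possibility with the father I^B I^B and summing P(type B): 1/2·0 + 1/2·1/2 = 1/4.
Similarly for Rh via the mother's Rh distribution: P(Rh+) = 1/2.
Independent loci: 1/4 × 1/2 = 1/8.

1/8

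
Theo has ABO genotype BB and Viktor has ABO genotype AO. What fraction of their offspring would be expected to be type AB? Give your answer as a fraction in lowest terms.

1/2

ABO cross BB × AO → offspring phenotypes: 1/2 B, 1/2 AB.
So P(type AB) = 1/2.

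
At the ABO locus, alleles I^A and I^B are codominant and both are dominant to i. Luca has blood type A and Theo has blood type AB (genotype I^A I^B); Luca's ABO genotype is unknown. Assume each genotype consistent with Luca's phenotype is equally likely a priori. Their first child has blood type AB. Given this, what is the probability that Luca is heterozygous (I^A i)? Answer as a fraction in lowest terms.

Possible genotypes: Luca ∈ {I^A I^A, I^A i}; Theo ∈ {I^A I^B}.
Weight each parental genotype pair by prior × P(type-AB child):
  I^A I^A × I^A I^B: posterior weight 2/3.
  I^A i × I^A I^B: posterior weight 1/3.
Sum the posterior weight over pairs where Luca is I^A i: 1/3.

1/3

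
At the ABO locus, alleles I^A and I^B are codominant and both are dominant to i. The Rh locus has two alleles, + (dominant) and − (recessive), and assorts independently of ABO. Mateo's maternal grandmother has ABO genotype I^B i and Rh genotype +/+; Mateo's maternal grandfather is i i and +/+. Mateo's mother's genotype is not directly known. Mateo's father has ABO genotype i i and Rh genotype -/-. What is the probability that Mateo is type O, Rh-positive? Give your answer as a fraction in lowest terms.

Mateo's mother's ABO genotype from I^B i × i i: 1/2 I^B i, 1/2 i i.
Crossing each possibility with the father i i and summing P(type O): 1/2·1/2 + 1/2·1 = 3/4.
Similarly for Rh via the mother's Rh distribution: P(Rh+) = 1.
Independent loci: 3/4 × 1 = 3/4.

3/4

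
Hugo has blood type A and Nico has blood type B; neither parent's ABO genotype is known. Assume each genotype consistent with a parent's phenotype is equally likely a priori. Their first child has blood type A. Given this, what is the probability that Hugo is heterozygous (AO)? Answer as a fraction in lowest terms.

Possible genotypes: Hugo ∈ {AA, AO}; Nico ∈ {BB, BO}.
Weight each parental genotype pair by prior × P(type-A child):
  AA × BO: posterior weight 2/3.
  AO × BO: posterior weight 1/3.
Sum the posterior weight over pairs where Hugo is AO: 1/3.

1/3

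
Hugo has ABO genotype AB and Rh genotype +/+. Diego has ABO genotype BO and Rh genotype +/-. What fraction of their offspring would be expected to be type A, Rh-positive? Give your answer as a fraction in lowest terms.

ABO cross AB × BO → offspring phenotypes: 1/4 A, 1/2 B, 1/4 AB.
Rh cross +/+ × +/- → 1 Rh+.
Independent loci: P(type A, Rh-positive) = 1/4 × 1 = 1/4.

1/4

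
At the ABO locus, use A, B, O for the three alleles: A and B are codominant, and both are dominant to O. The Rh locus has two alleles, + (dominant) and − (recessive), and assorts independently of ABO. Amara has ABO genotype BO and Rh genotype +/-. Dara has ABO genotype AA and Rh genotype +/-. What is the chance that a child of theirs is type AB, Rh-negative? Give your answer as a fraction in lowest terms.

1/8

ABO cross BO × AA → offspring phenotypes: 1/2 A, 1/2 AB.
Rh cross +/- × +/- → 3/4 Rh+, 1/4 Rh-.
Independent loci: P(type AB, Rh-negative) = 1/2 × 1/4 = 1/8.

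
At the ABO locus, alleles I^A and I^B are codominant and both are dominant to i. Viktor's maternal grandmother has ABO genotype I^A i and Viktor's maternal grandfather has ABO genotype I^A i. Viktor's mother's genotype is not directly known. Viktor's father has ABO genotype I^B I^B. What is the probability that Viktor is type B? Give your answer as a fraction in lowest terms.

Viktor's mother's ABO genotype from I^A i × I^A i: 1/4 I^A I^A, 1/2 I^A i, 1/4 i i.
Crossing each possibility with the father I^B I^B and summing P(type B): 1/4·0 + 1/2·1/2 + 1/4·1 = 1/2.

1/2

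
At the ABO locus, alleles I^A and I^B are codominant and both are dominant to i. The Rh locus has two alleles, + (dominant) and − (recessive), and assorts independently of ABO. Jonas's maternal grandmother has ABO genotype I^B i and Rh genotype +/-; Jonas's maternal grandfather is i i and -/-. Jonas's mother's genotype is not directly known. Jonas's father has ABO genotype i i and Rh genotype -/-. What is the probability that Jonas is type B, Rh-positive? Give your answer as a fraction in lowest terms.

Jonas's mother's ABO genotype from I^B i × i i: 1/2 I^B i, 1/2 i i.
Crossing each possibility with the father i i and summing P(type B): 1/2·1/2 + 1/2·0 = 1/4.
Similarly for Rh via the mother's Rh distribution: P(Rh+) = 1/4.
Independent loci: 1/4 × 1/4 = 1/16.

1/16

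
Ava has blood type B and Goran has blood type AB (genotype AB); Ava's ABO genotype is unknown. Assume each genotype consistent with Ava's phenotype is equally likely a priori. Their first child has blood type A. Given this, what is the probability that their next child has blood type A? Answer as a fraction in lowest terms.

1/4

Possible genotypes: Ava ∈ {BB, BO}; Goran ∈ {AB}.
Weight each parental genotype pair by prior × P(type-A child):
  BO × AB: posterior weight 1; P(next child type A) = 1/4.
Weighted sum = 1/4.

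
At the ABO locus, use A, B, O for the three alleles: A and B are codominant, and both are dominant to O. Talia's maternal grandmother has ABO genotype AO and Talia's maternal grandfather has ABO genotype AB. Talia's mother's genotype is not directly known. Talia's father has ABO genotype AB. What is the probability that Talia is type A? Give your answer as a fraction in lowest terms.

3/8

Talia's mother's ABO genotype from AO × AB: 1/4 AA, 1/4 AB, 1/4 AO, 1/4 BO.
Crossing each possibility with the father AB and summing P(type A): 1/4·1/2 + 1/4·1/4 + 1/4·1/2 + 1/4·1/4 = 3/8.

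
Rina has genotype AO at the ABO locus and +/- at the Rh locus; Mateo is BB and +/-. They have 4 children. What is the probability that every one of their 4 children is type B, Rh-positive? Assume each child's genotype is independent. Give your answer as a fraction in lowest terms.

81/4096

ABO cross AO × BB → 1/2 B, 1/2 AB.
Rh cross +/- × +/- → 3/4 Rh+, 1/4 Rh-; so P(type B, Rh-positive) = 1/2 × 3/4 = 3/8 per child.
All 4 independent: (3/8)^4 = 81/4096.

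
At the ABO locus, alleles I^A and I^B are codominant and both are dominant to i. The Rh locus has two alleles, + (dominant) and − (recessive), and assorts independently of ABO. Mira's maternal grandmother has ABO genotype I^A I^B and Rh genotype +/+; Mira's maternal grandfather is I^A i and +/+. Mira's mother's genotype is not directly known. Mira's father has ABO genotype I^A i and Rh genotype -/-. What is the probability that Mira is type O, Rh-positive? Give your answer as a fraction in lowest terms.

1/8

Mira's mother's ABO genotype from I^A I^B × I^A i: 1/4 I^A I^A, 1/4 I^A I^B, 1/4 I^A i, 1/4 I^B i.
Crossing each possibility with the father I^A i and summing P(type O): 1/4·0 + 1/4·0 + 1/4·1/4 + 1/4·1/4 = 1/8.
Similarly for Rh via the mother's Rh distribution: P(Rh+) = 1.
Independent loci: 1/8 × 1 = 1/8.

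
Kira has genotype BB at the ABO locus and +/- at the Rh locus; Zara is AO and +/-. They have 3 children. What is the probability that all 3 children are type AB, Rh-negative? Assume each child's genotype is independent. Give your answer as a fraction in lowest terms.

1/512

ABO cross BB × AO → 1/2 B, 1/2 AB.
Rh cross +/- × +/- → 3/4 Rh+, 1/4 Rh-; so P(type AB, Rh-negative) = 1/2 × 1/4 = 1/8 per child.
All 3 independent: (1/8)^3 = 1/512.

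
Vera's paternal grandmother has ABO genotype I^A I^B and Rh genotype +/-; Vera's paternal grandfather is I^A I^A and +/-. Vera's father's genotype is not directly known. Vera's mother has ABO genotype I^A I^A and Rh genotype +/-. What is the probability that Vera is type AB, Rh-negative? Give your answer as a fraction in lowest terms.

Vera's father's ABO genotype from I^A I^B × I^A I^A: 1/2 I^A I^A, 1/2 I^A I^B.
Crossing each possibility with the mother I^A I^A and summing P(type AB): 1/2·0 + 1/2·1/2 = 1/4.
Similarly for Rh via the father's Rh distribution: P(Rh-) = 1/4.
Independent loci: 1/4 × 1/4 = 1/16.

1/16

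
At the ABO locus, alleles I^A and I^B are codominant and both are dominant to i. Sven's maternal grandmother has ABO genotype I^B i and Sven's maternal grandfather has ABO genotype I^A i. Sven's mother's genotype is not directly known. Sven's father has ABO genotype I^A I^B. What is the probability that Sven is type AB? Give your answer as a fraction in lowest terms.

1/4

Sven's mother's ABO genotype from I^B i × I^A i: 1/4 I^A I^B, 1/4 I^A i, 1/4 I^B i, 1/4 i i.
Crossing each possibility with the father I^A I^B and summing P(type AB): 1/4·1/2 + 1/4·1/4 + 1/4·1/4 + 1/4·0 = 1/4.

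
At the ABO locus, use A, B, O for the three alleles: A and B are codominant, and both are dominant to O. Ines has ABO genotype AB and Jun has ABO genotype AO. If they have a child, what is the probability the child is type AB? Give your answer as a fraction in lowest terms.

1/4

ABO cross AB × AO → offspring phenotypes: 1/2 A, 1/4 B, 1/4 AB.
So P(type AB) = 1/4.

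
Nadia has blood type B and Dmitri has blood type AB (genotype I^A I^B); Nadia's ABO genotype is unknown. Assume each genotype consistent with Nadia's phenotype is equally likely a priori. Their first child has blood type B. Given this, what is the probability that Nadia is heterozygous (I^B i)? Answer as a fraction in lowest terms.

1/2

Possible genotypes: Nadia ∈ {I^B I^B, I^B i}; Dmitri ∈ {I^A I^B}.
Weight each parental genotype pair by prior × P(type-B child):
  I^B I^B × I^A I^B: posterior weight 1/2.
  I^B i × I^A I^B: posterior weight 1/2.
Sum the posterior weight over pairs where Nadia is I^B i: 1/2.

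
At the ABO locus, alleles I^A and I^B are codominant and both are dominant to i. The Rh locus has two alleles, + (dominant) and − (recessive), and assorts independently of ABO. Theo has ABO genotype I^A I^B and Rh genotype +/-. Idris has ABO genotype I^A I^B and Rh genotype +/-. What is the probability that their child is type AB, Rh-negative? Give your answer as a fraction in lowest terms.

ABO cross I^A I^B × I^A I^B → offspring phenotypes: 1/4 A, 1/4 B, 1/2 AB.
Rh cross +/- × +/- → 3/4 Rh+, 1/4 Rh-.
Independent loci: P(type AB, Rh-negative) = 1/2 × 1/4 = 1/8.

1/8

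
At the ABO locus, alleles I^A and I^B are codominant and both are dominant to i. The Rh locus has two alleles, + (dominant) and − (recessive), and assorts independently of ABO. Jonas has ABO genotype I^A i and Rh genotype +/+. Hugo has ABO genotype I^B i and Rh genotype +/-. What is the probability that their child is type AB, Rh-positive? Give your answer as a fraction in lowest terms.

ABO cross I^A i × I^B i → offspring phenotypes: 1/4 O, 1/4 A, 1/4 B, 1/4 AB.
Rh cross +/+ × +/- → 1 Rh+.
Independent loci: P(type AB, Rh-positive) = 1/4 × 1 = 1/4.

1/4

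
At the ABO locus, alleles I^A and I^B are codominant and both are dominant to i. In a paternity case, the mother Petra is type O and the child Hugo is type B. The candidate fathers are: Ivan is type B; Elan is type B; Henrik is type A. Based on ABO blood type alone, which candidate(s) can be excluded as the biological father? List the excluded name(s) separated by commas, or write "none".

A candidate is excluded only if no genotype consistent with his phenotype could produce a type B child with a type O mother.
Henrik (type A): no genotype consistent with that phenotype can produce a type-B child with a type-O mother.

Henrik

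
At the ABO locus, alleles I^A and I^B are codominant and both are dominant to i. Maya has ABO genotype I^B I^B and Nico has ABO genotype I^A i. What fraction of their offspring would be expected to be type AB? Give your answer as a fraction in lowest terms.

ABO cross I^B I^B × I^A i → offspring phenotypes: 1/2 B, 1/2 AB.
So P(type AB) = 1/2.

1/2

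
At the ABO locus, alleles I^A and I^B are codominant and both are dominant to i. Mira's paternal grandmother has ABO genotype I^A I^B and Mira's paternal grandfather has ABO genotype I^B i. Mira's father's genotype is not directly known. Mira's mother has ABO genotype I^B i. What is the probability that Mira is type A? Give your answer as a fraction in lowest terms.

Mira's father's ABO genotype from I^A I^B × I^B i: 1/4 I^A I^B, 1/4 I^A i, 1/4 I^B I^B, 1/4 I^B i.
Crossing each possibility with the mother I^B i and summing P(type A): 1/4·1/4 + 1/4·1/4 + 1/4·0 + 1/4·0 = 1/8.

1/8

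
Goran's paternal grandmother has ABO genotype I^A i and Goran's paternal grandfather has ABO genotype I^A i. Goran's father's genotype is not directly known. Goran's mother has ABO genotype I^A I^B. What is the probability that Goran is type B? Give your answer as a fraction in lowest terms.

Goran's father's ABO genotype from I^A i × I^A i: 1/4 I^A I^A, 1/2 I^A i, 1/4 i i.
Crossing each possibility with the mother I^A I^B and summing P(type B): 1/4·0 + 1/2·1/4 + 1/4·1/2 = 1/4.

1/4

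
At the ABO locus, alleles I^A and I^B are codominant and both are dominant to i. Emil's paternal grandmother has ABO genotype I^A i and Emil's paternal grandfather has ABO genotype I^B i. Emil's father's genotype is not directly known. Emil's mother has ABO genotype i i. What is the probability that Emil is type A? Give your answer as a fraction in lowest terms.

Emil's father's ABO genotype from I^A i × I^B i: 1/4 I^A I^B, 1/4 I^A i, 1/4 I^B i, 1/4 i i.
Crossing each possibility with the mother i i and summing P(type A): 1/4·1/2 + 1/4·1/2 + 1/4·0 + 1/4·0 = 1/4.

1/4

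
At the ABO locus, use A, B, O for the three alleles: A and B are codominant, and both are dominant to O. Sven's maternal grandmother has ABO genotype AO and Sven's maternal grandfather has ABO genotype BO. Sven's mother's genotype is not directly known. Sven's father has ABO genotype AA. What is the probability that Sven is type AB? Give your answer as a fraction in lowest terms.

Sven's mother's ABO genotype from AO × BO: 1/4 AB, 1/4 AO, 1/4 BO, 1/4 OO.
Crossing each possibility with the father AA and summing P(type AB): 1/4·1/2 + 1/4·0 + 1/4·1/2 + 1/4·0 = 1/4.

1/4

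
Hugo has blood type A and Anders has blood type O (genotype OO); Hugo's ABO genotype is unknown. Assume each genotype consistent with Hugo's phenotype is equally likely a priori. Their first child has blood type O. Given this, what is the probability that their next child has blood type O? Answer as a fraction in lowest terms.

Possible genotypes: Hugo ∈ {AA, AO}; Anders ∈ {OO}.
Weight each parental genotype pair by prior × P(type-O child):
  AO × OO: posterior weight 1; P(next child type O) = 1/2.
Weighted sum = 1/2.

1/2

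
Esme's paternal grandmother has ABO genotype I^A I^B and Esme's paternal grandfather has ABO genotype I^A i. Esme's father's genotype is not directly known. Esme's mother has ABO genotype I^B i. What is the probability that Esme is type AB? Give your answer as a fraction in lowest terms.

1/4

Esme's father's ABO genotype from I^A I^B × I^A i: 1/4 I^A I^A, 1/4 I^A I^B, 1/4 I^A i, 1/4 I^B i.
Crossing each possibility with the mother I^B i and summing P(type AB): 1/4·1/2 + 1/4·1/4 + 1/4·1/4 + 1/4·0 = 1/4.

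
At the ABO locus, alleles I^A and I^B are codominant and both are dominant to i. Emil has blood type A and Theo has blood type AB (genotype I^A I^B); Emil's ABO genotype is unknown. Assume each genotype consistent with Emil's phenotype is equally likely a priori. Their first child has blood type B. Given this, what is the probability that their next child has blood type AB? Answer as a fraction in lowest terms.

Possible genotypes: Emil ∈ {I^A I^A, I^A i}; Theo ∈ {I^A I^B}.
Weight each parental genotype pair by prior × P(type-B child):
  I^A i × I^A I^B: posterior weight 1; P(next child type AB) = 1/4.
Weighted sum = 1/4.

1/4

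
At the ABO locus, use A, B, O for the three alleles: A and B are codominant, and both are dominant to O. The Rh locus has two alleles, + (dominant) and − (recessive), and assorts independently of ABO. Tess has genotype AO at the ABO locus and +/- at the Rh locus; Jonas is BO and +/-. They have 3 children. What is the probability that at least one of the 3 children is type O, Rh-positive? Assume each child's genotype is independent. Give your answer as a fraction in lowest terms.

1899/4096

ABO cross AO × BO → 1/4 O, 1/4 A, 1/4 B, 1/4 AB.
Rh cross +/- × +/- → 3/4 Rh+, 1/4 Rh-; so P(type O, Rh-positive) = 1/4 × 3/4 = 3/16 per child.
P(none) = (13/16)^3 = 2197/4096; P(at least one) = 1 − 2197/4096 = 1899/4096.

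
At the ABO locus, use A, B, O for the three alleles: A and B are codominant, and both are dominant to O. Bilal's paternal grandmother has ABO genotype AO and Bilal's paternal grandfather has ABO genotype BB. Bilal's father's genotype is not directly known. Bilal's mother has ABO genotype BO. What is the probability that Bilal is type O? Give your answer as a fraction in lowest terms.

1/8

Bilal's father's ABO genotype from AO × BB: 1/2 AB, 1/2 BO.
Crossing each possibility with the mother BO and summing P(type O): 1/2·0 + 1/2·1/4 = 1/8.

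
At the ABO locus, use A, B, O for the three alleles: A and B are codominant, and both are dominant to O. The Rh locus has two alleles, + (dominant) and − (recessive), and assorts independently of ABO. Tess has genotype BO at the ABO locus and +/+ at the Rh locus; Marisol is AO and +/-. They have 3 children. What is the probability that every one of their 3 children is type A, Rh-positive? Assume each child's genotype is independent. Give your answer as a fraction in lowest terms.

1/64

ABO cross BO × AO → 1/4 O, 1/4 A, 1/4 B, 1/4 AB.
Rh cross +/+ × +/- → 1 Rh+; so P(type A, Rh-positive) = 1/4 × 1 = 1/4 per child.
All 3 independent: (1/4)^3 = 1/64.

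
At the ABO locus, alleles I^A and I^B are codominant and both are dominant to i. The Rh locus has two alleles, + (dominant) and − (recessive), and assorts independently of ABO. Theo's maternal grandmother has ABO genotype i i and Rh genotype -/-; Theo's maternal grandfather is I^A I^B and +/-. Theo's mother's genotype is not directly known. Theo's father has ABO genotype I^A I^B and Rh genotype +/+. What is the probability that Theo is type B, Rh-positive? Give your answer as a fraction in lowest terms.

3/8

Theo's mother's ABO genotype from i i × I^A I^B: 1/2 I^A i, 1/2 I^B i.
Crossing each possibility with the father I^A I^B and summing P(type B): 1/2·1/4 + 1/2·1/2 = 3/8.
Similarly for Rh via the mother's Rh distribution: P(Rh+) = 1.
Independent loci: 3/8 × 1 = 3/8.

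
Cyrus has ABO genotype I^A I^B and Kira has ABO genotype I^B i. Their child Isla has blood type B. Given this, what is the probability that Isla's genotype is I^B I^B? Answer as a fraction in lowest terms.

Cross I^A I^B × I^B i → 1/4 I^A I^B, 1/4 I^A i, 1/4 I^B I^B, 1/4 I^B i.
Type-B genotypes among offspring: I^B I^B (1/4), I^B i (1/4); total 1/2.
P(I^B I^B | type B) = (1/4) / (1/2) = 1/2.

1/2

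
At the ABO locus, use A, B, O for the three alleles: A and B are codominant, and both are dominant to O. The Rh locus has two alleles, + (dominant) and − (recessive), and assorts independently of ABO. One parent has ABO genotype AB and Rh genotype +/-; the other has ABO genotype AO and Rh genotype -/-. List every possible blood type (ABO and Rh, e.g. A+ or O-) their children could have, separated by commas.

Gametes from AB × AO give offspring ABO genotypes AA, AB, AO, BO, i.e. phenotypes A, B, AB.
Rh cross +/- × -/- → phenotypes Rh+, Rh-.
Combining independently: A+, A-, B+, B-, AB+, AB-.

A+, A-, B+, B-, AB+, AB-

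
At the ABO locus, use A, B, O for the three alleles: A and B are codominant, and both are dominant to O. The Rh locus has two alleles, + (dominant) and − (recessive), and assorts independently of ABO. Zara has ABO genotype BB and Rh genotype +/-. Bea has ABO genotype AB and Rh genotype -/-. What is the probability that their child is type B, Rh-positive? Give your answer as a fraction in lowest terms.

ABO cross BB × AB → offspring phenotypes: 1/2 B, 1/2 AB.
Rh cross +/- × -/- → 1/2 Rh+, 1/2 Rh-.
Independent loci: P(type B, Rh-positive) = 1/2 × 1/2 = 1/4.

1/4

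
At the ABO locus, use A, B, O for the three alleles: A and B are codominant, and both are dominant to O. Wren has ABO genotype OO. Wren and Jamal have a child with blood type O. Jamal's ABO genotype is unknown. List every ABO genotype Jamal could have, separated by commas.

AO, BO, OO

For each candidate genotype of Jamal, check whether crossing it with OO can produce every observed child phenotype.
  AA → possible child types {A} ✗
  AB → possible child types {A, B} ✗
  AO → possible child types {O, A} ✓
  BB → possible child types {B} ✗
  BO → possible child types {O, B} ✓
  OO → possible child types {O} ✓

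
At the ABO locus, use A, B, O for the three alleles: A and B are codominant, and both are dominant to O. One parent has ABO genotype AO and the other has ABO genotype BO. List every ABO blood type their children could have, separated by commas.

Gametes from AO × BO give offspring ABO genotypes AB, AO, BO, OO, i.e. phenotypes O, A, B, AB.

O, A, B, AB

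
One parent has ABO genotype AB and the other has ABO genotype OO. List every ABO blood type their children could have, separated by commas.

A, B

Gametes from AB × OO give offspring ABO genotypes AO, BO, i.e. phenotypes A, B.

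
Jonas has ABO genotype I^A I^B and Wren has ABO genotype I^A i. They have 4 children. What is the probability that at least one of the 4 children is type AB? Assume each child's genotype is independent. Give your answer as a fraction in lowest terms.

ABO cross I^A I^B × I^A i → 1/2 A, 1/4 B, 1/4 AB.
So P(type AB) = 1/4 per child.
P(none) = (3/4)^4 = 81/256; P(at least one) = 1 − 81/256 = 175/256.

175/256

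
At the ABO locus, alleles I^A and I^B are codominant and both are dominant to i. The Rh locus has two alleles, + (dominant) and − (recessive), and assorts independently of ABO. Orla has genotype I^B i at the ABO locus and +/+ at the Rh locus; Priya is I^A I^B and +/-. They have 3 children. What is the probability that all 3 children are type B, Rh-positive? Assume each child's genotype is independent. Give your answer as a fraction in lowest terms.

1/8

ABO cross I^B i × I^A I^B → 1/4 A, 1/2 B, 1/4 AB.
Rh cross +/+ × +/- → 1 Rh+; so P(type B, Rh-positive) = 1/2 × 1 = 1/2 per child.
All 3 independent: (1/2)^3 = 1/8.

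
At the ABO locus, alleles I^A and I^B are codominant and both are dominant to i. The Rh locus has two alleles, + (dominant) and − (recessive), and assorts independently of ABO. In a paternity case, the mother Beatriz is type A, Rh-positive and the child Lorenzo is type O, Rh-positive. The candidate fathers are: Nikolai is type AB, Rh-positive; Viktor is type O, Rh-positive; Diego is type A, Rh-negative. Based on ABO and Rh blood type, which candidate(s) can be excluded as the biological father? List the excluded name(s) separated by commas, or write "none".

Nikolai

A candidate is excluded only if no genotype consistent with his phenotype could produce a type O, Rh-positive child with a type A, Rh-positive mother.
Nikolai (type AB, Rh+): no genotype consistent with that phenotype can produce a type-O Rh+ child with a type-A mother.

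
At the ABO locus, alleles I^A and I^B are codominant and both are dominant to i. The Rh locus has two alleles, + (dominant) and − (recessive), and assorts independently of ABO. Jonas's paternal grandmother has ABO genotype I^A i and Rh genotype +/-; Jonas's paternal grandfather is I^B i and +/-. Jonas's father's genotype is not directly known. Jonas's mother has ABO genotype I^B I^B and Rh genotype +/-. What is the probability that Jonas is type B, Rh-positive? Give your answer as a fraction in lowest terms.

Jonas's father's ABO genotype from I^A i × I^B i: 1/4 I^A I^B, 1/4 I^A i, 1/4 I^B i, 1/4 i i.
Crossing each possibility with the mother I^B I^B and summing P(type B): 1/4·1/2 + 1/4·1/2 + 1/4·1 + 1/4·1 = 3/4.
Similarly for Rh via the father's Rh distribution: P(Rh+) = 3/4.
Independent loci: 3/4 × 3/4 = 9/16.

9/16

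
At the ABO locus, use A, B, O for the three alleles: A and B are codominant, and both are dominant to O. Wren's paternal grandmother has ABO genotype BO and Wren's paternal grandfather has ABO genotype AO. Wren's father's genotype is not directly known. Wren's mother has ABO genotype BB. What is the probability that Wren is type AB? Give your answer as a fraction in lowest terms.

1/4

Wren's father's ABO genotype from BO × AO: 1/4 AB, 1/4 AO, 1/4 BO, 1/4 OO.
Crossing each possibility with the mother BB and summing P(type AB): 1/4·1/2 + 1/4·1/2 + 1/4·0 + 1/4·0 = 1/4.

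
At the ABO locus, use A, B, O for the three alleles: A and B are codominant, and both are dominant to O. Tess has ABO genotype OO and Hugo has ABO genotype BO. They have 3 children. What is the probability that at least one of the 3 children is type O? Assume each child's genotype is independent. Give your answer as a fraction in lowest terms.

7/8

ABO cross OO × BO → 1/2 O, 1/2 B.
So P(type O) = 1/2 per child.
P(none) = (1/2)^3 = 1/8; P(at least one) = 1 − 1/8 = 7/8.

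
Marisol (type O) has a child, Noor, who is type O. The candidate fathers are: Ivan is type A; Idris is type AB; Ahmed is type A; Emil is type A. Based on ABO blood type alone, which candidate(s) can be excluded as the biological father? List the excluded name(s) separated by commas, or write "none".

A candidate is excluded only if no genotype consistent with his phenotype could produce a type O child with a type O mother.
Idris (type AB): no genotype consistent with that phenotype can produce a type-O child with a type-O mother.

Idris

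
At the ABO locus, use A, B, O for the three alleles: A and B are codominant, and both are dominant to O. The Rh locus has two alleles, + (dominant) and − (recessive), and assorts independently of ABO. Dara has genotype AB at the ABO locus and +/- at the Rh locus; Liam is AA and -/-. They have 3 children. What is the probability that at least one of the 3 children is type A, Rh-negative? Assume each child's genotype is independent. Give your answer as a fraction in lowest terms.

37/64

ABO cross AB × AA → 1/2 A, 1/2 AB.
Rh cross +/- × -/- → 1/2 Rh+, 1/2 Rh-; so P(type A, Rh-negative) = 1/2 × 1/2 = 1/4 per child.
P(none) = (3/4)^3 = 27/64; P(at least one) = 1 − 27/64 = 37/64.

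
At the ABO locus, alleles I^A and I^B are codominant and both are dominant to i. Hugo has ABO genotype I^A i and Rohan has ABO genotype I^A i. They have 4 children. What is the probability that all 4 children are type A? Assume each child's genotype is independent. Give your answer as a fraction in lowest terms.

ABO cross I^A i × I^A i → 1/4 O, 3/4 A.
So P(type A) = 3/4 per child.
All 4 independent: (3/4)^4 = 81/256.

81/256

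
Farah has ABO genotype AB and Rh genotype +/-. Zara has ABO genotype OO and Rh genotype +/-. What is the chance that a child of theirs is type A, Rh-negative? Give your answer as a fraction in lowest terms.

ABO cross AB × OO → offspring phenotypes: 1/2 A, 1/2 B.
Rh cross +/- × +/- → 3/4 Rh+, 1/4 Rh-.
Independent loci: P(type A, Rh-negative) = 1/2 × 1/4 = 1/8.

1/8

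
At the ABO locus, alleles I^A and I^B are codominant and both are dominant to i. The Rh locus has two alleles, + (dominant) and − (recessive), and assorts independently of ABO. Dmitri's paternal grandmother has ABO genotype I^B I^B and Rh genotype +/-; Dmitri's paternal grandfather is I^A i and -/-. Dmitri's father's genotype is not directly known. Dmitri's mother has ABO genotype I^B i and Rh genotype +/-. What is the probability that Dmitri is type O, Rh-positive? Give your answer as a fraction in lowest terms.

5/64

Dmitri's father's ABO genotype from I^B I^B × I^A i: 1/2 I^A I^B, 1/2 I^B i.
Crossing each possibility with the mother I^B i and summing P(type O): 1/2·0 + 1/2·1/4 = 1/8.
Similarly for Rh via the father's Rh distribution: P(Rh+) = 5/8.
Independent loci: 1/8 × 5/8 = 5/64.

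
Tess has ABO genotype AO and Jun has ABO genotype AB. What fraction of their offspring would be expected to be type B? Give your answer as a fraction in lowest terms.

ABO cross AO × AB → offspring phenotypes: 1/2 A, 1/4 B, 1/4 AB.
So P(type B) = 1/4.

1/4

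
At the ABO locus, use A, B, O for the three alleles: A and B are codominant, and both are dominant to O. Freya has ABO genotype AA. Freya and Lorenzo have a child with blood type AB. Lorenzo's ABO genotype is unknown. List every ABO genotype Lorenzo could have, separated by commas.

AB, BB, BO

For each candidate genotype of Lorenzo, check whether crossing it with AA can produce every observed child phenotype.
  AA → possible child types {A} ✗
  AB → possible child types {A, AB} ✓
  AO → possible child types {A} ✗
  BB → possible child types {AB} ✓
  BO → possible child types {A, AB} ✓
  OO → possible child types {A} ✗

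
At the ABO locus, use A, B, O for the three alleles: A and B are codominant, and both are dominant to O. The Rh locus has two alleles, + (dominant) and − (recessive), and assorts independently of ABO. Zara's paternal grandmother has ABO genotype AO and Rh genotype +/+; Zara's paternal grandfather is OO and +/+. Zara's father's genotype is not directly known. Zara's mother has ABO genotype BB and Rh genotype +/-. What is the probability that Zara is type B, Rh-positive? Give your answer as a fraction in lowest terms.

3/4

Zara's father's ABO genotype from AO × OO: 1/2 AO, 1/2 OO.
Crossing each possibility with the mother BB and summing P(type B): 1/2·1/2 + 1/2·1 = 3/4.
Similarly for Rh via the father's Rh distribution: P(Rh+) = 1.
Independent loci: 3/4 × 1 = 3/4.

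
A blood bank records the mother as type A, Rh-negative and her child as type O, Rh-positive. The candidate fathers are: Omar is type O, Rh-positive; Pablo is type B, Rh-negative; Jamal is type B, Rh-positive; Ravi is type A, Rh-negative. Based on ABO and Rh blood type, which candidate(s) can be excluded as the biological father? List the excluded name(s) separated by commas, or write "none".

Pablo, Ravi

A candidate is excluded only if no genotype consistent with his phenotype could produce a type O, Rh-positive child with a type A, Rh-negative mother.
Pablo (type B, Rh-): no genotype consistent with that phenotype can produce a type-O Rh+ child with a type-A mother.
Ravi (type A, Rh-): no genotype consistent with that phenotype can produce a type-O Rh+ child with a type-A mother.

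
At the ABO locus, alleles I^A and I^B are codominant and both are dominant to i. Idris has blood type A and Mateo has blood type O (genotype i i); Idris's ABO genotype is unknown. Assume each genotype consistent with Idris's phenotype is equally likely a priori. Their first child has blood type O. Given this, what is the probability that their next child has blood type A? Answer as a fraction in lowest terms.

Possible genotypes: Idris ∈ {I^A I^A, I^A i}; Mateo ∈ {i i}.
Weight each parental genotype pair by prior × P(type-O child):
  I^A i × i i: posterior weight 1; P(next child type A) = 1/2.
Weighted sum = 1/2.

1/2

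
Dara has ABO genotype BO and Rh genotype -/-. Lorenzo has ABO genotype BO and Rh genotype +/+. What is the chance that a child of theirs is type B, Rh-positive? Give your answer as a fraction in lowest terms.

3/4

ABO cross BO × BO → offspring phenotypes: 1/4 O, 3/4 B.
Rh cross -/- × +/+ → 1 Rh+.
Independent loci: P(type B, Rh-positive) = 3/4 × 1 = 3/4.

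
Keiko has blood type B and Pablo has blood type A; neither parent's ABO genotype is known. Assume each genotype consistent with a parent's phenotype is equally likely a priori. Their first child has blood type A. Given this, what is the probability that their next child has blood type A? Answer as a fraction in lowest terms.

5/12

Possible genotypes: Keiko ∈ {I^B I^B, I^B i}; Pablo ∈ {I^A I^A, I^A i}.
Weight each parental genotype pair by prior × P(type-A child):
  I^B i × I^A I^A: posterior weight 2/3; P(next child type A) = 1/2.
  I^B i × I^A i: posterior weight 1/3; P(next child type A) = 1/4.
Weighted sum = 5/12.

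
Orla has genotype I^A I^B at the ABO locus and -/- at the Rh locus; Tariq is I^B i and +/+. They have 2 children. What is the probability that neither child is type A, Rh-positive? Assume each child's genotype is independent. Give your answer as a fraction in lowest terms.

9/16

ABO cross I^A I^B × I^B i → 1/4 A, 1/2 B, 1/4 AB.
Rh cross -/- × +/+ → 1 Rh+; so P(type A, Rh-positive) = 1/4 × 1 = 1/4 per child.
P(not type A, Rh-positive) = 3/4 for one child; (3/4)^2 = 9/16.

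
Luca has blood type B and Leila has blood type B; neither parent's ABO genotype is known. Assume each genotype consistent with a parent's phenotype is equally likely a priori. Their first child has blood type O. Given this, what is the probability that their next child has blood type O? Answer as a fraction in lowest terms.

Possible genotypes: Luca ∈ {I^B I^B, I^B i}; Leila ∈ {I^B I^B, I^B i}.
Weight each parental genotype pair by prior × P(type-O child):
  I^B i × I^B i: posterior weight 1; P(next child type O) = 1/4.
Weighted sum = 1/4.

1/4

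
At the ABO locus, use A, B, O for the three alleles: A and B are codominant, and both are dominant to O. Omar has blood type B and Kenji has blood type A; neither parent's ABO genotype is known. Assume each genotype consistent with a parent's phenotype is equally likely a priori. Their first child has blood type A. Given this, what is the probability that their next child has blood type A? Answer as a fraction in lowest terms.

5/12

Possible genotypes: Omar ∈ {BB, BO}; Kenji ∈ {AA, AO}.
Weight each parental genotype pair by prior × P(type-A child):
  BO × AA: posterior weight 2/3; P(next child type A) = 1/2.
  BO × AO: posterior weight 1/3; P(next child type A) = 1/4.
Weighted sum = 5/12.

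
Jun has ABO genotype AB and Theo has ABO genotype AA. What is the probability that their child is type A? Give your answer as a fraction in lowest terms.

ABO cross AB × AA → offspring phenotypes: 1/2 A, 1/2 AB.
So P(type A) = 1/2.

1/2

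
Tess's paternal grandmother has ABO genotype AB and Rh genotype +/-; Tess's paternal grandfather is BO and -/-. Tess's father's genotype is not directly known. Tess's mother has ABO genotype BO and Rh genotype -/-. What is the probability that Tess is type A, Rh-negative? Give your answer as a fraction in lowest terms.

3/32

Tess's father's ABO genotype from AB × BO: 1/4 AB, 1/4 AO, 1/4 BB, 1/4 BO.
Crossing each possibility with the mother BO and summing P(type A): 1/4·1/4 + 1/4·1/4 + 1/4·0 + 1/4·0 = 1/8.
Similarly for Rh via the father's Rh distribution: P(Rh-) = 3/4.
Independent loci: 1/8 × 3/4 = 3/32.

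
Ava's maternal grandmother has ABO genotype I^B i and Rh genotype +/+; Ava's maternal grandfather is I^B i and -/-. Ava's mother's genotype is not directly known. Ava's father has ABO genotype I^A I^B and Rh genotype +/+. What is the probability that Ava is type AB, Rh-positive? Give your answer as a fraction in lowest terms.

Ava's mother's ABO genotype from I^B i × I^B i: 1/4 I^B I^B, 1/2 I^B i, 1/4 i i.
Crossing each possibility with the father I^A I^B and summing P(type AB): 1/4·1/2 + 1/2·1/4 + 1/4·0 = 1/4.
Similarly for Rh via the mother's Rh distribution: P(Rh+) = 1.
Independent loci: 1/4 × 1 = 1/4.

1/4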